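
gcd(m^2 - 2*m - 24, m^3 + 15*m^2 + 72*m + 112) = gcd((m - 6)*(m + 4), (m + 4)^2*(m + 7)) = m + 4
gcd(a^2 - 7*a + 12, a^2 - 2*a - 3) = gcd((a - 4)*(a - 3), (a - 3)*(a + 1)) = a - 3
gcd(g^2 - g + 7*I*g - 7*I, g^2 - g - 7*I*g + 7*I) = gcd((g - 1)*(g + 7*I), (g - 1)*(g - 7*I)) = g - 1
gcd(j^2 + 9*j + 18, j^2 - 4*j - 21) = j + 3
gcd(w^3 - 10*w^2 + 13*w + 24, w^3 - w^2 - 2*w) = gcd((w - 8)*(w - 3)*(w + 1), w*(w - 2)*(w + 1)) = w + 1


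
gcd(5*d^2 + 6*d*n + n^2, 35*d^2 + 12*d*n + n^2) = 5*d + n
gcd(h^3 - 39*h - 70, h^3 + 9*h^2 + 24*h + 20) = h^2 + 7*h + 10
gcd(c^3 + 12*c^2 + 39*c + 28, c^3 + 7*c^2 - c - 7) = c^2 + 8*c + 7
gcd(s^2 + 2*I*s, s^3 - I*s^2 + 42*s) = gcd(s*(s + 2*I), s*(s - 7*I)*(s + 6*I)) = s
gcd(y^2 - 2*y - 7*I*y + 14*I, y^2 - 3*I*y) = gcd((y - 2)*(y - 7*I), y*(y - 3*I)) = 1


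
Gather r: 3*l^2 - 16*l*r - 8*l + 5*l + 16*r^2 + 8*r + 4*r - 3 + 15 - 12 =3*l^2 - 3*l + 16*r^2 + r*(12 - 16*l)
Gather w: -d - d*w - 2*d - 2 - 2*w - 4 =-3*d + w*(-d - 2) - 6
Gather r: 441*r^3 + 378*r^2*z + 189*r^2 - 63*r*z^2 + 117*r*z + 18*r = 441*r^3 + r^2*(378*z + 189) + r*(-63*z^2 + 117*z + 18)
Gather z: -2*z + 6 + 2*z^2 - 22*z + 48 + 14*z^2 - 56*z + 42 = 16*z^2 - 80*z + 96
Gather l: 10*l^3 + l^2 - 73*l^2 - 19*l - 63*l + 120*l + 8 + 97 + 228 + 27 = 10*l^3 - 72*l^2 + 38*l + 360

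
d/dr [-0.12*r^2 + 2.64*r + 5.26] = 2.64 - 0.24*r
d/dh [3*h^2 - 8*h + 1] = 6*h - 8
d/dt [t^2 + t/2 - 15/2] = 2*t + 1/2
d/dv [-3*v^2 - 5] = -6*v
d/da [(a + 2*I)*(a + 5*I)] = 2*a + 7*I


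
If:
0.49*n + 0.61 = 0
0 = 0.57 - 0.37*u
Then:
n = -1.24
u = 1.54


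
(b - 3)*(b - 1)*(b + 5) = b^3 + b^2 - 17*b + 15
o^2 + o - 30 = (o - 5)*(o + 6)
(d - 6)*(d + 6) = d^2 - 36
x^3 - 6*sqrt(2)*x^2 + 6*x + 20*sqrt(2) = (x - 5*sqrt(2))*(x - 2*sqrt(2))*(x + sqrt(2))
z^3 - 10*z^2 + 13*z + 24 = (z - 8)*(z - 3)*(z + 1)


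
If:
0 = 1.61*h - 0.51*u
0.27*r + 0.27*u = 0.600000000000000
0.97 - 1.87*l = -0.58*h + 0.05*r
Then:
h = 0.316770186335404*u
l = 0.124987544424885*u + 0.459298871063577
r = 2.22222222222222 - u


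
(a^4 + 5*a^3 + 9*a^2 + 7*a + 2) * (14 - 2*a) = -2*a^5 + 4*a^4 + 52*a^3 + 112*a^2 + 94*a + 28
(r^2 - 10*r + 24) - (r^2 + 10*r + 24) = -20*r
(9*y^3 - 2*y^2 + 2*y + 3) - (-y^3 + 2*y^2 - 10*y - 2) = 10*y^3 - 4*y^2 + 12*y + 5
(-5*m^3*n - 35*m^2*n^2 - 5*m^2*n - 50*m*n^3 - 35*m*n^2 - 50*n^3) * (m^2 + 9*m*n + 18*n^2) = -5*m^5*n - 80*m^4*n^2 - 5*m^4*n - 455*m^3*n^3 - 80*m^3*n^2 - 1080*m^2*n^4 - 455*m^2*n^3 - 900*m*n^5 - 1080*m*n^4 - 900*n^5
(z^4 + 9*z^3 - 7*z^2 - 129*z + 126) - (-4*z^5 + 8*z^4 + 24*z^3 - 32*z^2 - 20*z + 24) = 4*z^5 - 7*z^4 - 15*z^3 + 25*z^2 - 109*z + 102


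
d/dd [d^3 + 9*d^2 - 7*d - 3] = 3*d^2 + 18*d - 7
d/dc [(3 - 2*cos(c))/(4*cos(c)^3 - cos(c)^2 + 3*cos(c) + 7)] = (-18*cos(c) + 19*cos(2*c) - 4*cos(3*c) + 42)*sin(c)/(4*cos(c)^3 - cos(c)^2 + 3*cos(c) + 7)^2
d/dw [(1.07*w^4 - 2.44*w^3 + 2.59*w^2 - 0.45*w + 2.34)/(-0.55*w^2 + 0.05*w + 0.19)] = (-1.177*w^5 + 1.5025*w^4 + 0.5692*w^3 - 1.5088*w^2 + 3.5582*w - 0.2025)/(0.3025*w^4 - 0.055*w^3 - 0.2065*w^2 + 0.019*w + 0.0361)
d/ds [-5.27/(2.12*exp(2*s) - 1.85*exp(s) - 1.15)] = (22.3448*exp(s) - 9.7495)*exp(s)/(-2.12*exp(2*s) + 1.85*exp(s) + 1.15)^2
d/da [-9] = 0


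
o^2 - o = o*(o - 1)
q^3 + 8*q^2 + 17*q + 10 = (q + 1)*(q + 2)*(q + 5)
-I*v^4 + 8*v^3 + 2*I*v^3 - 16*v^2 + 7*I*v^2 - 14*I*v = v*(v - 2)*(v + 7*I)*(-I*v + 1)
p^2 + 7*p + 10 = (p + 2)*(p + 5)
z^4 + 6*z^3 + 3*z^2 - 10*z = z*(z - 1)*(z + 2)*(z + 5)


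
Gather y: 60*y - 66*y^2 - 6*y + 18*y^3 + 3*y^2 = 18*y^3 - 63*y^2 + 54*y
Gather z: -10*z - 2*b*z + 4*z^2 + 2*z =4*z^2 + z*(-2*b - 8)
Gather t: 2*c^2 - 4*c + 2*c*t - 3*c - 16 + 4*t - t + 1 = 2*c^2 - 7*c + t*(2*c + 3) - 15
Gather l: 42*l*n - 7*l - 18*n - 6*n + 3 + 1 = l*(42*n - 7) - 24*n + 4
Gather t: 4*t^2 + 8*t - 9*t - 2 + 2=4*t^2 - t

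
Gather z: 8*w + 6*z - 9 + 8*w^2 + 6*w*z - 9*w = 8*w^2 - w + z*(6*w + 6) - 9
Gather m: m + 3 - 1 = m + 2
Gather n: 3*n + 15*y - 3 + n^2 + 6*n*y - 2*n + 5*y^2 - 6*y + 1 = n^2 + n*(6*y + 1) + 5*y^2 + 9*y - 2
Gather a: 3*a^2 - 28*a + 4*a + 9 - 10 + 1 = 3*a^2 - 24*a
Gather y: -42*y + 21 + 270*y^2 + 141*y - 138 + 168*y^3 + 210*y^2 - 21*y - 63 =168*y^3 + 480*y^2 + 78*y - 180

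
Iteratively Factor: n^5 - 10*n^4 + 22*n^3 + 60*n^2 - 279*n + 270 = (n - 2)*(n^4 - 8*n^3 + 6*n^2 + 72*n - 135) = (n - 3)*(n - 2)*(n^3 - 5*n^2 - 9*n + 45) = (n - 3)^2*(n - 2)*(n^2 - 2*n - 15) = (n - 3)^2*(n - 2)*(n + 3)*(n - 5)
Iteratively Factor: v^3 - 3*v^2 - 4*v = (v)*(v^2 - 3*v - 4) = v*(v - 4)*(v + 1)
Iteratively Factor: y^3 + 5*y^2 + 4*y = (y + 4)*(y^2 + y) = (y + 1)*(y + 4)*(y)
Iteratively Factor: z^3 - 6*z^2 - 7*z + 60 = (z - 5)*(z^2 - z - 12) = (z - 5)*(z + 3)*(z - 4)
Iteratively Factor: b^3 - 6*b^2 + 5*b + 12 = (b + 1)*(b^2 - 7*b + 12) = (b - 3)*(b + 1)*(b - 4)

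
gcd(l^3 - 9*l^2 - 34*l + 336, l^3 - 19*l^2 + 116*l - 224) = l^2 - 15*l + 56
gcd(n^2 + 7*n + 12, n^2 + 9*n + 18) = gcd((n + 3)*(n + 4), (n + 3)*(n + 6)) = n + 3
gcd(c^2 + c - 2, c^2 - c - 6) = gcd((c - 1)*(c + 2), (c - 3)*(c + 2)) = c + 2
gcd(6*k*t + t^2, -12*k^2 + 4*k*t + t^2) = 6*k + t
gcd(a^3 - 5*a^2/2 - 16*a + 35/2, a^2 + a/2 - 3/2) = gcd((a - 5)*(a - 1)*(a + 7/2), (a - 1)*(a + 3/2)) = a - 1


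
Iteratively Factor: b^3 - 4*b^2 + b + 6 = (b - 3)*(b^2 - b - 2) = (b - 3)*(b - 2)*(b + 1)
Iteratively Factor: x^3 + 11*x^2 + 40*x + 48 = (x + 3)*(x^2 + 8*x + 16) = (x + 3)*(x + 4)*(x + 4)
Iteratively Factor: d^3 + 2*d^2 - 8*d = (d)*(d^2 + 2*d - 8) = d*(d - 2)*(d + 4)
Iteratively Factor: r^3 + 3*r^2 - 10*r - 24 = (r + 2)*(r^2 + r - 12) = (r + 2)*(r + 4)*(r - 3)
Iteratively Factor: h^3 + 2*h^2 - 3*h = (h + 3)*(h^2 - h) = h*(h + 3)*(h - 1)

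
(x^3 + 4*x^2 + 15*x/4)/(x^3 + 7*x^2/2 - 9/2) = x*(2*x + 5)/(2*(x^2 + 2*x - 3))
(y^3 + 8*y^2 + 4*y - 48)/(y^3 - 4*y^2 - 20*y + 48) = (y + 6)/(y - 6)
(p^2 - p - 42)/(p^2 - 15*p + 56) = (p + 6)/(p - 8)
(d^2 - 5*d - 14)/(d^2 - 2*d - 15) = (-d^2 + 5*d + 14)/(-d^2 + 2*d + 15)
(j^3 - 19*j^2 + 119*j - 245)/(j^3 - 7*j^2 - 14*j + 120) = (j^2 - 14*j + 49)/(j^2 - 2*j - 24)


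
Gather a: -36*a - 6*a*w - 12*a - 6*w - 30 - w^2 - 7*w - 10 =a*(-6*w - 48) - w^2 - 13*w - 40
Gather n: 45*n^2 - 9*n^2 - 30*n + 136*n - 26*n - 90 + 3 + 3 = 36*n^2 + 80*n - 84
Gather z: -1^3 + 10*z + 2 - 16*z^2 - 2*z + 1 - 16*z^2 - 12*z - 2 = -32*z^2 - 4*z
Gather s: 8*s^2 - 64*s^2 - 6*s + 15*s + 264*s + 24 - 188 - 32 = -56*s^2 + 273*s - 196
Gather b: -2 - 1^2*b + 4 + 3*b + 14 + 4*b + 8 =6*b + 24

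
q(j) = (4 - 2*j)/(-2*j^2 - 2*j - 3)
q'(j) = (4 - 2*j)*(4*j + 2)/(-2*j^2 - 2*j - 3)^2 - 2/(-2*j^2 - 2*j - 3) = 2*(-2*j^2 + 8*j + 7)/(4*j^4 + 8*j^3 + 16*j^2 + 12*j + 9)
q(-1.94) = -1.19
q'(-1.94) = -0.73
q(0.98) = -0.30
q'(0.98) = 0.55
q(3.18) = 0.08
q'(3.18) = 0.03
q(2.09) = 0.01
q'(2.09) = 0.12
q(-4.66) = -0.36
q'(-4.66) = -0.11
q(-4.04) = -0.44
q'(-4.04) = -0.15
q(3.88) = 0.09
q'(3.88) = 0.01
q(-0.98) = -2.01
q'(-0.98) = -0.63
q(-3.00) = -0.67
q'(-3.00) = -0.31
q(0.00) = -1.33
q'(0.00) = 1.56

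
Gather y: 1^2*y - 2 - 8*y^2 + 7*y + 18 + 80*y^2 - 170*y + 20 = 72*y^2 - 162*y + 36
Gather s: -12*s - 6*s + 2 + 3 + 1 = 6 - 18*s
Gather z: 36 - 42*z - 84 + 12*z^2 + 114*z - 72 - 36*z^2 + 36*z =-24*z^2 + 108*z - 120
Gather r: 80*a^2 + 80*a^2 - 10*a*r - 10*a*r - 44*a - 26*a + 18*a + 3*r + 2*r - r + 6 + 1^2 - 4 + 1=160*a^2 - 52*a + r*(4 - 20*a) + 4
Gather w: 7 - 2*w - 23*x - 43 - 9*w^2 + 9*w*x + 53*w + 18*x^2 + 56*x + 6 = -9*w^2 + w*(9*x + 51) + 18*x^2 + 33*x - 30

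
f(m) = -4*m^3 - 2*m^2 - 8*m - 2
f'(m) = -12*m^2 - 4*m - 8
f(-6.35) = 992.35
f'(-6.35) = -466.47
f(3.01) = -153.28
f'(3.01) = -128.76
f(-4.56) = 372.17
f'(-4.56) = -239.28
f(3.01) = -153.28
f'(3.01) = -128.76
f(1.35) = -26.29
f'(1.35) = -35.27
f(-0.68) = 3.77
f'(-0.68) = -10.83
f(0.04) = -2.32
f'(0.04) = -8.18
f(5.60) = -811.98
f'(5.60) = -406.72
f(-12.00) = 6718.00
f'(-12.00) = -1688.00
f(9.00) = -3152.00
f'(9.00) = -1016.00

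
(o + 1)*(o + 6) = o^2 + 7*o + 6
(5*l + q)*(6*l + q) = 30*l^2 + 11*l*q + q^2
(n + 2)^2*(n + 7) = n^3 + 11*n^2 + 32*n + 28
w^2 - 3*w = w*(w - 3)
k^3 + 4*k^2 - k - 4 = (k - 1)*(k + 1)*(k + 4)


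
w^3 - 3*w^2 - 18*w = w*(w - 6)*(w + 3)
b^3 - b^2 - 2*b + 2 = (b - 1)*(b - sqrt(2))*(b + sqrt(2))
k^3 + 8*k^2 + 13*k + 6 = (k + 1)^2*(k + 6)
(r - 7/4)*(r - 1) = r^2 - 11*r/4 + 7/4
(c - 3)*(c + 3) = c^2 - 9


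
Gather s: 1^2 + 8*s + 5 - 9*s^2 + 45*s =-9*s^2 + 53*s + 6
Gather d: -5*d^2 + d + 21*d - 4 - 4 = -5*d^2 + 22*d - 8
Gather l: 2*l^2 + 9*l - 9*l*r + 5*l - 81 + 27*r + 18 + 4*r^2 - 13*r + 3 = 2*l^2 + l*(14 - 9*r) + 4*r^2 + 14*r - 60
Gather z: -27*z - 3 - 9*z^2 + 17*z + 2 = -9*z^2 - 10*z - 1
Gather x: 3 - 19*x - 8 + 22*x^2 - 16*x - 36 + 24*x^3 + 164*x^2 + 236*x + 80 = 24*x^3 + 186*x^2 + 201*x + 39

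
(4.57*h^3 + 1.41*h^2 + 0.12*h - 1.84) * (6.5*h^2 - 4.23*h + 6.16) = 29.705*h^5 - 10.1661*h^4 + 22.9669*h^3 - 3.782*h^2 + 8.5224*h - 11.3344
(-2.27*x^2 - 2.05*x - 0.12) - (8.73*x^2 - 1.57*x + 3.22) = -11.0*x^2 - 0.48*x - 3.34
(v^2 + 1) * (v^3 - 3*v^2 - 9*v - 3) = v^5 - 3*v^4 - 8*v^3 - 6*v^2 - 9*v - 3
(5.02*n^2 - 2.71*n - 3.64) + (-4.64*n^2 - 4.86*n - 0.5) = 0.38*n^2 - 7.57*n - 4.14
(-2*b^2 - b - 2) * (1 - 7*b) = 14*b^3 + 5*b^2 + 13*b - 2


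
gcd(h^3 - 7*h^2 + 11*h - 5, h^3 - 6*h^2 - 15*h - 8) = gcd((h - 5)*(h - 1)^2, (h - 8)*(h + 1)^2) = 1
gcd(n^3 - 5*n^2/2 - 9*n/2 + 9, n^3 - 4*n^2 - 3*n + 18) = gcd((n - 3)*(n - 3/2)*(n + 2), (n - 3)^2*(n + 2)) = n^2 - n - 6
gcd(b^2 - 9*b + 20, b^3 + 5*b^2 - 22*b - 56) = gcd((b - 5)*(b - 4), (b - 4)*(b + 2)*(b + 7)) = b - 4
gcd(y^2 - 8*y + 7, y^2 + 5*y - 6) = y - 1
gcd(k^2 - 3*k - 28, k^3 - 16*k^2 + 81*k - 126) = k - 7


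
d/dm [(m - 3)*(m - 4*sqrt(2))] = 2*m - 4*sqrt(2) - 3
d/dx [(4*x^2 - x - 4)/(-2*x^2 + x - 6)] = 2*(x^2 - 32*x + 5)/(4*x^4 - 4*x^3 + 25*x^2 - 12*x + 36)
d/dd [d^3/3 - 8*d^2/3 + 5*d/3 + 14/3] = d^2 - 16*d/3 + 5/3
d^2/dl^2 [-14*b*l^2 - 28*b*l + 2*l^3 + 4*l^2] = -28*b + 12*l + 8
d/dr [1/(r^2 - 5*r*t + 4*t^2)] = (-2*r + 5*t)/(r^2 - 5*r*t + 4*t^2)^2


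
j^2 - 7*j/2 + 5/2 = (j - 5/2)*(j - 1)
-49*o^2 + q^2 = (-7*o + q)*(7*o + q)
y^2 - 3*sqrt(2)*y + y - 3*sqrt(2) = (y + 1)*(y - 3*sqrt(2))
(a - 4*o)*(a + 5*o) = a^2 + a*o - 20*o^2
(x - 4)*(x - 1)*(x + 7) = x^3 + 2*x^2 - 31*x + 28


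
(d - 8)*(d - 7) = d^2 - 15*d + 56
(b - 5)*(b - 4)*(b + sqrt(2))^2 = b^4 - 9*b^3 + 2*sqrt(2)*b^3 - 18*sqrt(2)*b^2 + 22*b^2 - 18*b + 40*sqrt(2)*b + 40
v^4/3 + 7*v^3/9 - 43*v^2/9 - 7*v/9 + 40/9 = (v/3 + 1/3)*(v - 8/3)*(v - 1)*(v + 5)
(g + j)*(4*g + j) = 4*g^2 + 5*g*j + j^2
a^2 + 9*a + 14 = (a + 2)*(a + 7)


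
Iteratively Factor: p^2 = (p)*(p)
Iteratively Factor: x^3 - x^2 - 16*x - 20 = (x - 5)*(x^2 + 4*x + 4) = (x - 5)*(x + 2)*(x + 2)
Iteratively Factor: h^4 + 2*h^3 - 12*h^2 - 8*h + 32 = (h - 2)*(h^3 + 4*h^2 - 4*h - 16) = (h - 2)*(h + 4)*(h^2 - 4) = (h - 2)*(h + 2)*(h + 4)*(h - 2)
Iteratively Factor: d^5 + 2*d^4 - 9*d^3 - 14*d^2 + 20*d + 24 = (d + 2)*(d^4 - 9*d^2 + 4*d + 12) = (d - 2)*(d + 2)*(d^3 + 2*d^2 - 5*d - 6) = (d - 2)^2*(d + 2)*(d^2 + 4*d + 3) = (d - 2)^2*(d + 1)*(d + 2)*(d + 3)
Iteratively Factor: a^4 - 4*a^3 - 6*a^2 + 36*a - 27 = (a - 3)*(a^3 - a^2 - 9*a + 9) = (a - 3)^2*(a^2 + 2*a - 3) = (a - 3)^2*(a - 1)*(a + 3)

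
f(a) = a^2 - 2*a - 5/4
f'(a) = 2*a - 2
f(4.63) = 10.93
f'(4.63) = 7.26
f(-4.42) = 27.13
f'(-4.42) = -10.84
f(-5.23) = 36.56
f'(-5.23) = -12.46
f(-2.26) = 8.38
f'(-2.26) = -6.52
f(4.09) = 7.30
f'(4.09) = 6.18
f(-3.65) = 19.37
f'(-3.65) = -9.30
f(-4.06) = 23.35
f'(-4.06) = -10.12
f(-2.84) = 12.50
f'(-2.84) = -7.68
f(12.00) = 118.75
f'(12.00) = 22.00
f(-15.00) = 253.75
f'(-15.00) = -32.00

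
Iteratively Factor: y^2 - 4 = (y + 2)*(y - 2)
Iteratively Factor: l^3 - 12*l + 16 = (l - 2)*(l^2 + 2*l - 8) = (l - 2)^2*(l + 4)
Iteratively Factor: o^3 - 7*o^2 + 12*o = (o - 3)*(o^2 - 4*o) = (o - 4)*(o - 3)*(o)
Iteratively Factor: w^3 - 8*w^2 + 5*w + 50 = (w - 5)*(w^2 - 3*w - 10) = (w - 5)*(w + 2)*(w - 5)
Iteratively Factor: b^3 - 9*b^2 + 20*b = (b - 4)*(b^2 - 5*b) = (b - 5)*(b - 4)*(b)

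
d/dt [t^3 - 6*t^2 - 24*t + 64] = 3*t^2 - 12*t - 24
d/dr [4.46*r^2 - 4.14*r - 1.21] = 8.92*r - 4.14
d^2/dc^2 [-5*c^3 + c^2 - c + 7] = 2 - 30*c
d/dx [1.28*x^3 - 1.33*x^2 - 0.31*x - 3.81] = 3.84*x^2 - 2.66*x - 0.31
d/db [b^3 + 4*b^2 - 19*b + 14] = 3*b^2 + 8*b - 19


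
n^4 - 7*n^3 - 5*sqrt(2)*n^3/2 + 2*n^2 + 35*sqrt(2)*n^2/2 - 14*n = n*(n - 7)*(n - 2*sqrt(2))*(n - sqrt(2)/2)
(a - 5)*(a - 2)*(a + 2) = a^3 - 5*a^2 - 4*a + 20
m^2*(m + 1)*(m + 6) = m^4 + 7*m^3 + 6*m^2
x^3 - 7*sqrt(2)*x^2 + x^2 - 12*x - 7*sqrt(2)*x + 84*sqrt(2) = (x - 3)*(x + 4)*(x - 7*sqrt(2))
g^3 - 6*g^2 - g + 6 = (g - 6)*(g - 1)*(g + 1)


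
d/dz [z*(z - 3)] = 2*z - 3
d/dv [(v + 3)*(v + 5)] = 2*v + 8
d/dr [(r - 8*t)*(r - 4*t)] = 2*r - 12*t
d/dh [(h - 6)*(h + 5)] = 2*h - 1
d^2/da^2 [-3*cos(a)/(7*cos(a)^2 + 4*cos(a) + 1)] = 3*(-28*(1 - cos(a)^2)^2 + 49*cos(a)^5 - 140*cos(a)^3 - 60*cos(a)^2 + 43*cos(a) + 36)/(7*cos(a)^2 + 4*cos(a) + 1)^3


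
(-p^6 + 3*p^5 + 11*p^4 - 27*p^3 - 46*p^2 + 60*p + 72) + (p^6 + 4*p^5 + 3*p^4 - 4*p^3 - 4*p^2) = 7*p^5 + 14*p^4 - 31*p^3 - 50*p^2 + 60*p + 72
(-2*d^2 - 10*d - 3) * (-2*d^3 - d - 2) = 4*d^5 + 20*d^4 + 8*d^3 + 14*d^2 + 23*d + 6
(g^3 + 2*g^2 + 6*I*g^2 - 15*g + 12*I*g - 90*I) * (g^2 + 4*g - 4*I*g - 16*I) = g^5 + 6*g^4 + 2*I*g^4 + 17*g^3 + 12*I*g^3 + 84*g^2 - 14*I*g^2 - 168*g - 120*I*g - 1440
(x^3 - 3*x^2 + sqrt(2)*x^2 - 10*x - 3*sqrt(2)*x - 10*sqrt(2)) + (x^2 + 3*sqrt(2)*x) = x^3 - 2*x^2 + sqrt(2)*x^2 - 10*x - 10*sqrt(2)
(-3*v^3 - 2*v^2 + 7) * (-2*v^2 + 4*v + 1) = 6*v^5 - 8*v^4 - 11*v^3 - 16*v^2 + 28*v + 7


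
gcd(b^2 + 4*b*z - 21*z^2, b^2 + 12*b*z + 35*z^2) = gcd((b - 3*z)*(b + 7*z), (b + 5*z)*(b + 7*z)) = b + 7*z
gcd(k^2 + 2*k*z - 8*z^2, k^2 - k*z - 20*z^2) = k + 4*z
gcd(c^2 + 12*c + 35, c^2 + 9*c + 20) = c + 5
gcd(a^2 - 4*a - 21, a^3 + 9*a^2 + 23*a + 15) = a + 3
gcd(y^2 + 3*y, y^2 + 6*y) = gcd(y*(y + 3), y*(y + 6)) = y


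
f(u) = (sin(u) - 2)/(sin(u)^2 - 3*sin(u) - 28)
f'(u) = (-2*sin(u)*cos(u) + 3*cos(u))*(sin(u) - 2)/(sin(u)^2 - 3*sin(u) - 28)^2 + cos(u)/(sin(u)^2 - 3*sin(u) - 28)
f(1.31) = 0.03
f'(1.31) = -0.01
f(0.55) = 0.05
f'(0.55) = -0.03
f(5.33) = 0.11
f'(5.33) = -0.04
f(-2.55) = 0.10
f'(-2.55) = 0.04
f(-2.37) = 0.11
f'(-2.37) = 0.04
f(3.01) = 0.07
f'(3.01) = 0.04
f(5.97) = 0.09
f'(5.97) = -0.05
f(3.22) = 0.07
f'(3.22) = 0.04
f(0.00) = 0.07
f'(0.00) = -0.04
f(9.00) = 0.05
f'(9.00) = 0.04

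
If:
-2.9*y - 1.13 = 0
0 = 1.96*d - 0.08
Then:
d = 0.04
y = -0.39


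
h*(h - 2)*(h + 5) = h^3 + 3*h^2 - 10*h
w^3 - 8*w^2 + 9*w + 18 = (w - 6)*(w - 3)*(w + 1)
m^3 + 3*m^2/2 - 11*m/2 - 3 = (m - 2)*(m + 1/2)*(m + 3)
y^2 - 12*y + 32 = (y - 8)*(y - 4)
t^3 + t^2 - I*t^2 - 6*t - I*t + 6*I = (t - 2)*(t + 3)*(t - I)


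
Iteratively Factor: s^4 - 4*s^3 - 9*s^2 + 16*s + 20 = (s - 5)*(s^3 + s^2 - 4*s - 4) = (s - 5)*(s + 1)*(s^2 - 4) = (s - 5)*(s - 2)*(s + 1)*(s + 2)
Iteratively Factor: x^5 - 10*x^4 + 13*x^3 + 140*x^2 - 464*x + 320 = (x - 1)*(x^4 - 9*x^3 + 4*x^2 + 144*x - 320) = (x - 1)*(x + 4)*(x^3 - 13*x^2 + 56*x - 80) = (x - 4)*(x - 1)*(x + 4)*(x^2 - 9*x + 20) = (x - 5)*(x - 4)*(x - 1)*(x + 4)*(x - 4)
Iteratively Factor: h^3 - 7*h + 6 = (h - 1)*(h^2 + h - 6) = (h - 2)*(h - 1)*(h + 3)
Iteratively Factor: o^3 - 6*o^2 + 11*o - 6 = (o - 3)*(o^2 - 3*o + 2) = (o - 3)*(o - 1)*(o - 2)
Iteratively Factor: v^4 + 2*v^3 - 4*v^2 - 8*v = (v + 2)*(v^3 - 4*v) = (v + 2)^2*(v^2 - 2*v) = v*(v + 2)^2*(v - 2)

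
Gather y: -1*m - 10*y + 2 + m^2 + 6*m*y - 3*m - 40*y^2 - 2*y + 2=m^2 - 4*m - 40*y^2 + y*(6*m - 12) + 4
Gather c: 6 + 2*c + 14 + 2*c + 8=4*c + 28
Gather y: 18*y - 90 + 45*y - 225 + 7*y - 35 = 70*y - 350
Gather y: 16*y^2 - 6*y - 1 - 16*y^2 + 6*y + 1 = 0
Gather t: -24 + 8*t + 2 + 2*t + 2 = 10*t - 20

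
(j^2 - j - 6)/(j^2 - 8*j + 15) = (j + 2)/(j - 5)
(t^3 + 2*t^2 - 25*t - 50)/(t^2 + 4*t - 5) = (t^2 - 3*t - 10)/(t - 1)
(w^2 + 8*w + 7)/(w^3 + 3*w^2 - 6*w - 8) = (w + 7)/(w^2 + 2*w - 8)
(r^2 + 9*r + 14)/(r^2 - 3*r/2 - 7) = 2*(r + 7)/(2*r - 7)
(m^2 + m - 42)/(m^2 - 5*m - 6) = (m + 7)/(m + 1)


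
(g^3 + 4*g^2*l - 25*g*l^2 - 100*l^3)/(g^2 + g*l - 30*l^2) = (g^2 + 9*g*l + 20*l^2)/(g + 6*l)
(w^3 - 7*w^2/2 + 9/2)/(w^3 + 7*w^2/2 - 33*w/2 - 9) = (2*w^2 - w - 3)/(2*w^2 + 13*w + 6)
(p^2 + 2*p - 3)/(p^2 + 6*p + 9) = (p - 1)/(p + 3)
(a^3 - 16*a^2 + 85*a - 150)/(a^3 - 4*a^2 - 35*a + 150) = (a - 6)/(a + 6)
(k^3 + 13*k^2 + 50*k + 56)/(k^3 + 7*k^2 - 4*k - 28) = (k + 4)/(k - 2)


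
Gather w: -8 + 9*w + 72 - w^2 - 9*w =64 - w^2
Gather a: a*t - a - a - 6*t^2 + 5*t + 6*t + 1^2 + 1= a*(t - 2) - 6*t^2 + 11*t + 2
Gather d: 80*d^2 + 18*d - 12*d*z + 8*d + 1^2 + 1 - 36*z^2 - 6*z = 80*d^2 + d*(26 - 12*z) - 36*z^2 - 6*z + 2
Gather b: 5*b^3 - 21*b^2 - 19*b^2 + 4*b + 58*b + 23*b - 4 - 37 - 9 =5*b^3 - 40*b^2 + 85*b - 50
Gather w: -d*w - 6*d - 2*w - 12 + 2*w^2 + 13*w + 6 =-6*d + 2*w^2 + w*(11 - d) - 6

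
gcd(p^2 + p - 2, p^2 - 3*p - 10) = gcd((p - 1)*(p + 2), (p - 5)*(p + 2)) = p + 2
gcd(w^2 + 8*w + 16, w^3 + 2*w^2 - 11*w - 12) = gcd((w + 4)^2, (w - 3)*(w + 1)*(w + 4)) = w + 4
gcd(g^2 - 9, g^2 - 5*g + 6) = g - 3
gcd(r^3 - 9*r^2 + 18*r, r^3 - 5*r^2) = r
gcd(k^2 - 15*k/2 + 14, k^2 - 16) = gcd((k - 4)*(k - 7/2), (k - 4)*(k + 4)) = k - 4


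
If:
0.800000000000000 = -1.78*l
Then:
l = -0.45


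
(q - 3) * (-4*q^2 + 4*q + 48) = -4*q^3 + 16*q^2 + 36*q - 144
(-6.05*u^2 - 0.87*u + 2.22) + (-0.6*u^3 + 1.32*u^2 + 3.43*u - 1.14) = -0.6*u^3 - 4.73*u^2 + 2.56*u + 1.08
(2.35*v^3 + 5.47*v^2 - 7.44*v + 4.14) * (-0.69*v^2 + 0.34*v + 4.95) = -1.6215*v^5 - 2.9753*v^4 + 18.6259*v^3 + 21.6903*v^2 - 35.4204*v + 20.493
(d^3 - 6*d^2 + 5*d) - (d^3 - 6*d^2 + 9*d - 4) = 4 - 4*d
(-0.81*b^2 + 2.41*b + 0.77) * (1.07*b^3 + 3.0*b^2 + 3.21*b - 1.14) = -0.8667*b^5 + 0.1487*b^4 + 5.4538*b^3 + 10.9695*b^2 - 0.2757*b - 0.8778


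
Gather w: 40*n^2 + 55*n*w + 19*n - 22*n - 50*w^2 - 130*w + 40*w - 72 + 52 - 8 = 40*n^2 - 3*n - 50*w^2 + w*(55*n - 90) - 28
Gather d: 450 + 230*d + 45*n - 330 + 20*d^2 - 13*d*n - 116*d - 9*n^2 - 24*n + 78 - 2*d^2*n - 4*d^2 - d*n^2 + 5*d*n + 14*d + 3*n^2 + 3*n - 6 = d^2*(16 - 2*n) + d*(-n^2 - 8*n + 128) - 6*n^2 + 24*n + 192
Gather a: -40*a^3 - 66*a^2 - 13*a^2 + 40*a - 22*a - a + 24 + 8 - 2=-40*a^3 - 79*a^2 + 17*a + 30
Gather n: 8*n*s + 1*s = 8*n*s + s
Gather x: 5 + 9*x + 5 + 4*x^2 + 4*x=4*x^2 + 13*x + 10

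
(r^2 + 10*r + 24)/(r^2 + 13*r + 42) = (r + 4)/(r + 7)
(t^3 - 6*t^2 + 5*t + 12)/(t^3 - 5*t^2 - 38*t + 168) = (t^2 - 2*t - 3)/(t^2 - t - 42)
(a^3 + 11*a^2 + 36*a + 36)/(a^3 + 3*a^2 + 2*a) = (a^2 + 9*a + 18)/(a*(a + 1))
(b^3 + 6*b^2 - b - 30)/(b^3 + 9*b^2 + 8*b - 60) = (b + 3)/(b + 6)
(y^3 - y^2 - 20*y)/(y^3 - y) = (y^2 - y - 20)/(y^2 - 1)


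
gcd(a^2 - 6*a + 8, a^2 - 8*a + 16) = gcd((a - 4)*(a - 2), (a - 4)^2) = a - 4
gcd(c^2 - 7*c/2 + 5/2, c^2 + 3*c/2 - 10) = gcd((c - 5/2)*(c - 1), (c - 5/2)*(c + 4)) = c - 5/2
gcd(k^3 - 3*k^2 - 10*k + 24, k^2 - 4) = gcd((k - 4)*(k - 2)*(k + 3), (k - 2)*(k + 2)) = k - 2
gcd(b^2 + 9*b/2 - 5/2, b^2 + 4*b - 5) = b + 5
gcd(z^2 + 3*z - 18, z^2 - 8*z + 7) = 1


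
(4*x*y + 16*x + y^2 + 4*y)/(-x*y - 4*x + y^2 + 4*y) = (-4*x - y)/(x - y)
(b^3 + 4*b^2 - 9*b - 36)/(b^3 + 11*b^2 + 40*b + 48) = (b - 3)/(b + 4)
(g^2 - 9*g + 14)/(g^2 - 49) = (g - 2)/(g + 7)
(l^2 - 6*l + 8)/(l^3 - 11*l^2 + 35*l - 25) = (l^2 - 6*l + 8)/(l^3 - 11*l^2 + 35*l - 25)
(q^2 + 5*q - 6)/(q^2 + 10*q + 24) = (q - 1)/(q + 4)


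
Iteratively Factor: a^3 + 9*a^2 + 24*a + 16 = (a + 4)*(a^2 + 5*a + 4) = (a + 1)*(a + 4)*(a + 4)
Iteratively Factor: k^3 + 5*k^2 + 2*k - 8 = (k - 1)*(k^2 + 6*k + 8) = (k - 1)*(k + 4)*(k + 2)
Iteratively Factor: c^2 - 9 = (c + 3)*(c - 3)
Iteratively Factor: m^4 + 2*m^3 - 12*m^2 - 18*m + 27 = (m + 3)*(m^3 - m^2 - 9*m + 9) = (m + 3)^2*(m^2 - 4*m + 3) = (m - 3)*(m + 3)^2*(m - 1)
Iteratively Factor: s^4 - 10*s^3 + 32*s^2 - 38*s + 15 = (s - 3)*(s^3 - 7*s^2 + 11*s - 5) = (s - 3)*(s - 1)*(s^2 - 6*s + 5) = (s - 5)*(s - 3)*(s - 1)*(s - 1)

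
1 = 1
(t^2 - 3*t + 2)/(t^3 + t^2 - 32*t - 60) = (t^2 - 3*t + 2)/(t^3 + t^2 - 32*t - 60)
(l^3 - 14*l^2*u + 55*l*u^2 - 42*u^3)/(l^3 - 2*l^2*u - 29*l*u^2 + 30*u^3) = (l - 7*u)/(l + 5*u)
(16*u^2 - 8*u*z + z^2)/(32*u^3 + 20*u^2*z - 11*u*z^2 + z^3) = (-4*u + z)/(-8*u^2 - 7*u*z + z^2)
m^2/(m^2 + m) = m/(m + 1)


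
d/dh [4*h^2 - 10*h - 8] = 8*h - 10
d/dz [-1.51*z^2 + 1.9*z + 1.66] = 1.9 - 3.02*z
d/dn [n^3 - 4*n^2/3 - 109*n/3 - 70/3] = 3*n^2 - 8*n/3 - 109/3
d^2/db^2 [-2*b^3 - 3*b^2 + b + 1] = -12*b - 6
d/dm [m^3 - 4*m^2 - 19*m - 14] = 3*m^2 - 8*m - 19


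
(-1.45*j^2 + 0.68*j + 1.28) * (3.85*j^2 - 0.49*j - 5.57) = -5.5825*j^4 + 3.3285*j^3 + 12.6713*j^2 - 4.4148*j - 7.1296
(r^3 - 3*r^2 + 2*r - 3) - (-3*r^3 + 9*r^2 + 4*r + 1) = 4*r^3 - 12*r^2 - 2*r - 4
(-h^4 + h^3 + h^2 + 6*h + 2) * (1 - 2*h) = 2*h^5 - 3*h^4 - h^3 - 11*h^2 + 2*h + 2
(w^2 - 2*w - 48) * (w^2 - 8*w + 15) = w^4 - 10*w^3 - 17*w^2 + 354*w - 720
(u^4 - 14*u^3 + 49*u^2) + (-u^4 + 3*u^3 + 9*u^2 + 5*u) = -11*u^3 + 58*u^2 + 5*u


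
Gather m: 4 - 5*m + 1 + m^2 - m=m^2 - 6*m + 5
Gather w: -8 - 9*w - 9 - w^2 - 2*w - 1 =-w^2 - 11*w - 18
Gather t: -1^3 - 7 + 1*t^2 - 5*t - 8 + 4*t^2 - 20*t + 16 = 5*t^2 - 25*t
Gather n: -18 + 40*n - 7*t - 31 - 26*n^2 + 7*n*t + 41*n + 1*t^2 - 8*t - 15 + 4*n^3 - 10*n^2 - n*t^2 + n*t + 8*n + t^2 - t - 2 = 4*n^3 - 36*n^2 + n*(-t^2 + 8*t + 89) + 2*t^2 - 16*t - 66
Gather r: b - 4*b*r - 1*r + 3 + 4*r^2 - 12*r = b + 4*r^2 + r*(-4*b - 13) + 3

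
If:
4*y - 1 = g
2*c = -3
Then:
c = -3/2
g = 4*y - 1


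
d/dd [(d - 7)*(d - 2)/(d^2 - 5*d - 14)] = 4/(d^2 + 4*d + 4)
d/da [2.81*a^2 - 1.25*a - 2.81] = 5.62*a - 1.25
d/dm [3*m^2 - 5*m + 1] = 6*m - 5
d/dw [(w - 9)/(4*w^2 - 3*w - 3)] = (4*w^2 - 3*w - (w - 9)*(8*w - 3) - 3)/(-4*w^2 + 3*w + 3)^2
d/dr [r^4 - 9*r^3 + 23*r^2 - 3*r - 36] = 4*r^3 - 27*r^2 + 46*r - 3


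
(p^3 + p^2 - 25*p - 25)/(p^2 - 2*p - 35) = (p^2 - 4*p - 5)/(p - 7)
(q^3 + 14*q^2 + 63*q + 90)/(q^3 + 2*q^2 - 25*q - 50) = (q^2 + 9*q + 18)/(q^2 - 3*q - 10)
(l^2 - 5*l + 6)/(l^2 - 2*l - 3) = (l - 2)/(l + 1)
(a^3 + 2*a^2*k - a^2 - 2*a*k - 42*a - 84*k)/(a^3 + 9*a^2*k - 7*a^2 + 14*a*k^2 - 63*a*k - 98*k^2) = (a + 6)/(a + 7*k)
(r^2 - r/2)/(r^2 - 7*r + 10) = r*(2*r - 1)/(2*(r^2 - 7*r + 10))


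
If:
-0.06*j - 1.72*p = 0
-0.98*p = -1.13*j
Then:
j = 0.00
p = 0.00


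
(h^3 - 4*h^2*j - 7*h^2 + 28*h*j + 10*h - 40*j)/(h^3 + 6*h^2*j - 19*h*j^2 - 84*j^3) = (h^2 - 7*h + 10)/(h^2 + 10*h*j + 21*j^2)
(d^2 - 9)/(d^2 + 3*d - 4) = (d^2 - 9)/(d^2 + 3*d - 4)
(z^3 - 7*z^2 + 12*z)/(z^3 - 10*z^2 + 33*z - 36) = z/(z - 3)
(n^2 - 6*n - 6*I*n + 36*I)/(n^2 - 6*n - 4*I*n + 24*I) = (n - 6*I)/(n - 4*I)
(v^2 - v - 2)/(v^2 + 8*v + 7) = (v - 2)/(v + 7)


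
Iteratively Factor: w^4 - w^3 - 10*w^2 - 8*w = (w - 4)*(w^3 + 3*w^2 + 2*w) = (w - 4)*(w + 2)*(w^2 + w) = (w - 4)*(w + 1)*(w + 2)*(w)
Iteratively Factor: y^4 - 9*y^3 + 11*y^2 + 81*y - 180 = (y - 3)*(y^3 - 6*y^2 - 7*y + 60) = (y - 5)*(y - 3)*(y^2 - y - 12) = (y - 5)*(y - 3)*(y + 3)*(y - 4)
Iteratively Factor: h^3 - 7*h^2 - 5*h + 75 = (h - 5)*(h^2 - 2*h - 15) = (h - 5)*(h + 3)*(h - 5)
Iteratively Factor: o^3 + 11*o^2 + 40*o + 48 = (o + 3)*(o^2 + 8*o + 16) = (o + 3)*(o + 4)*(o + 4)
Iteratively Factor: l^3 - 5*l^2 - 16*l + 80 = (l - 4)*(l^2 - l - 20) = (l - 4)*(l + 4)*(l - 5)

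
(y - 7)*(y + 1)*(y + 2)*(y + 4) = y^4 - 35*y^2 - 90*y - 56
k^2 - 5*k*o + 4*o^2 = (k - 4*o)*(k - o)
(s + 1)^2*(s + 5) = s^3 + 7*s^2 + 11*s + 5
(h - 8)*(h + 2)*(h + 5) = h^3 - h^2 - 46*h - 80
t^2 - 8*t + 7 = (t - 7)*(t - 1)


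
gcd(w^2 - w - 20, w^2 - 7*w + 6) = 1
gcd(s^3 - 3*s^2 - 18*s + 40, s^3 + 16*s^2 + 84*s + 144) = s + 4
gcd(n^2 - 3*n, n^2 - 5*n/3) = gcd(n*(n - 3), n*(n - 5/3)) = n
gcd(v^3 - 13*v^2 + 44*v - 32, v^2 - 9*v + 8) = v^2 - 9*v + 8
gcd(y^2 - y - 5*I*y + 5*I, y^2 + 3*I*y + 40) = y - 5*I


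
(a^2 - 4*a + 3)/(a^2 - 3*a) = (a - 1)/a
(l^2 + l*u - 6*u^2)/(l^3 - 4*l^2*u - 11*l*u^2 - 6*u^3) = (-l^2 - l*u + 6*u^2)/(-l^3 + 4*l^2*u + 11*l*u^2 + 6*u^3)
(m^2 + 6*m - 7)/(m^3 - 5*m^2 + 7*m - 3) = (m + 7)/(m^2 - 4*m + 3)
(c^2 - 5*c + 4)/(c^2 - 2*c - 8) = (c - 1)/(c + 2)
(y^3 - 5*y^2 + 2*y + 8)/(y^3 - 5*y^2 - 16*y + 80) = (y^2 - y - 2)/(y^2 - y - 20)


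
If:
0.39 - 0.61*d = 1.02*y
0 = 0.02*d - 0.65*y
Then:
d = 0.61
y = 0.02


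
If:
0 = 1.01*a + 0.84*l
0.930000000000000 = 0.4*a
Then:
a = 2.32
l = -2.80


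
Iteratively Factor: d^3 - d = (d + 1)*(d^2 - d) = (d - 1)*(d + 1)*(d)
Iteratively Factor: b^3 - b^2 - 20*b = (b - 5)*(b^2 + 4*b) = (b - 5)*(b + 4)*(b)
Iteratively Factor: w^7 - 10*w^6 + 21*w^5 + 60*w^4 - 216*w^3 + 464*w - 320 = (w - 5)*(w^6 - 5*w^5 - 4*w^4 + 40*w^3 - 16*w^2 - 80*w + 64) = (w - 5)*(w - 2)*(w^5 - 3*w^4 - 10*w^3 + 20*w^2 + 24*w - 32) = (w - 5)*(w - 2)*(w + 2)*(w^4 - 5*w^3 + 20*w - 16) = (w - 5)*(w - 4)*(w - 2)*(w + 2)*(w^3 - w^2 - 4*w + 4) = (w - 5)*(w - 4)*(w - 2)^2*(w + 2)*(w^2 + w - 2) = (w - 5)*(w - 4)*(w - 2)^2*(w + 2)^2*(w - 1)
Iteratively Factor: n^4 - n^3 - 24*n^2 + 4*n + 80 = (n + 4)*(n^3 - 5*n^2 - 4*n + 20) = (n - 5)*(n + 4)*(n^2 - 4) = (n - 5)*(n - 2)*(n + 4)*(n + 2)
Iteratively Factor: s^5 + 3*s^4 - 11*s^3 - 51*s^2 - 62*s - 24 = (s - 4)*(s^4 + 7*s^3 + 17*s^2 + 17*s + 6) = (s - 4)*(s + 2)*(s^3 + 5*s^2 + 7*s + 3) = (s - 4)*(s + 2)*(s + 3)*(s^2 + 2*s + 1) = (s - 4)*(s + 1)*(s + 2)*(s + 3)*(s + 1)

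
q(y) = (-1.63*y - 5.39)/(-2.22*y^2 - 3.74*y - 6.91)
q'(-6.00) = 0.00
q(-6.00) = -0.07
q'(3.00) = -0.08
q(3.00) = 0.27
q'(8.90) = -0.01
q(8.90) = 0.09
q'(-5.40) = 0.01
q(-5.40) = -0.07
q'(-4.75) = 0.02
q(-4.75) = -0.06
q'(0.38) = -0.25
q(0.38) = 0.69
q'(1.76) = -0.15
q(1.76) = 0.41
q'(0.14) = -0.22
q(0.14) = 0.75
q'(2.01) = -0.13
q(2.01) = 0.37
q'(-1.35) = 0.48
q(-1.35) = 0.54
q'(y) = (-1.63*y - 5.39)*(4.44*y + 3.74)/(-2.22*y^2 - 3.74*y - 6.91)^2 - 1.63/(-2.22*y^2 - 3.74*y - 6.91)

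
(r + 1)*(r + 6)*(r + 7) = r^3 + 14*r^2 + 55*r + 42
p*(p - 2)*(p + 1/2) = p^3 - 3*p^2/2 - p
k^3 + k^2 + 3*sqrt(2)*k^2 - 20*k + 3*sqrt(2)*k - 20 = (k + 1)*(k - 2*sqrt(2))*(k + 5*sqrt(2))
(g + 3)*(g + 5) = g^2 + 8*g + 15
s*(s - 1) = s^2 - s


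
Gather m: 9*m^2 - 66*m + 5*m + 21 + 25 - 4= 9*m^2 - 61*m + 42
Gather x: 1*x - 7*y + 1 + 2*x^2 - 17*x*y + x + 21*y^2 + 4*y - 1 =2*x^2 + x*(2 - 17*y) + 21*y^2 - 3*y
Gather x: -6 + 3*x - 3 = 3*x - 9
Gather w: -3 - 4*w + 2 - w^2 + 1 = -w^2 - 4*w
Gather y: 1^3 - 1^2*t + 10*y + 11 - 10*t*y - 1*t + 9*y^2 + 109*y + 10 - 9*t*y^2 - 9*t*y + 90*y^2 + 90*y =-2*t + y^2*(99 - 9*t) + y*(209 - 19*t) + 22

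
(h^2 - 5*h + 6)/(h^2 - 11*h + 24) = (h - 2)/(h - 8)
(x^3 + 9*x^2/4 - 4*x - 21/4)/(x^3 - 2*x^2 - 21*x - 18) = (x - 7/4)/(x - 6)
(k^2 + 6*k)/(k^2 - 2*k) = (k + 6)/(k - 2)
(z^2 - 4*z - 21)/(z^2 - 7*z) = (z + 3)/z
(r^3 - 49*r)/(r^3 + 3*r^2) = (r^2 - 49)/(r*(r + 3))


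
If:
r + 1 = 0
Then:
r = -1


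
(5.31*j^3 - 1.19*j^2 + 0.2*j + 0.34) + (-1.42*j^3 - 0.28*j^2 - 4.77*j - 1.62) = 3.89*j^3 - 1.47*j^2 - 4.57*j - 1.28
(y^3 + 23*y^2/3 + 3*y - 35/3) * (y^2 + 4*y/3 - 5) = y^5 + 9*y^4 + 74*y^3/9 - 46*y^2 - 275*y/9 + 175/3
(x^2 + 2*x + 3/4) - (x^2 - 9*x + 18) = 11*x - 69/4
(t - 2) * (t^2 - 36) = t^3 - 2*t^2 - 36*t + 72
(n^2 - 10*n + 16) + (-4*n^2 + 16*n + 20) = -3*n^2 + 6*n + 36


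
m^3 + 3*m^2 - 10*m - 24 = (m - 3)*(m + 2)*(m + 4)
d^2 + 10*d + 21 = (d + 3)*(d + 7)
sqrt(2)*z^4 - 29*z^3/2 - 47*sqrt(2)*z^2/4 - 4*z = z*(z - 8*sqrt(2))*(z + sqrt(2)/2)*(sqrt(2)*z + 1/2)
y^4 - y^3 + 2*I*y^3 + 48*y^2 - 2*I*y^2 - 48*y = y*(y - 1)*(y - 6*I)*(y + 8*I)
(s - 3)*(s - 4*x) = s^2 - 4*s*x - 3*s + 12*x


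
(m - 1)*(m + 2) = m^2 + m - 2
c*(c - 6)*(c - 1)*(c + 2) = c^4 - 5*c^3 - 8*c^2 + 12*c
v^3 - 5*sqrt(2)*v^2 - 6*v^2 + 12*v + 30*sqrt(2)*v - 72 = (v - 6)*(v - 3*sqrt(2))*(v - 2*sqrt(2))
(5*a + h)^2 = 25*a^2 + 10*a*h + h^2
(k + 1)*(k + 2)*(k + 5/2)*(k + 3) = k^4 + 17*k^3/2 + 26*k^2 + 67*k/2 + 15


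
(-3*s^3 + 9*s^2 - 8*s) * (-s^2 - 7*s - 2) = 3*s^5 + 12*s^4 - 49*s^3 + 38*s^2 + 16*s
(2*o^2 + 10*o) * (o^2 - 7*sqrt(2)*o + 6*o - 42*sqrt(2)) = 2*o^4 - 14*sqrt(2)*o^3 + 22*o^3 - 154*sqrt(2)*o^2 + 60*o^2 - 420*sqrt(2)*o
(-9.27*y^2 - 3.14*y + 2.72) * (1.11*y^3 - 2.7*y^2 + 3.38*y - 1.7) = -10.2897*y^5 + 21.5436*y^4 - 19.8354*y^3 - 2.1982*y^2 + 14.5316*y - 4.624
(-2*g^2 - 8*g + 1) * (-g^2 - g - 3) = 2*g^4 + 10*g^3 + 13*g^2 + 23*g - 3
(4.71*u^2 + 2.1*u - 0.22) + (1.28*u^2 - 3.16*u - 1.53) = 5.99*u^2 - 1.06*u - 1.75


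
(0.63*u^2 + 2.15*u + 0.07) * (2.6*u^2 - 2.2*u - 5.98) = 1.638*u^4 + 4.204*u^3 - 8.3154*u^2 - 13.011*u - 0.4186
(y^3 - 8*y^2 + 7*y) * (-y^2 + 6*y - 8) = -y^5 + 14*y^4 - 63*y^3 + 106*y^2 - 56*y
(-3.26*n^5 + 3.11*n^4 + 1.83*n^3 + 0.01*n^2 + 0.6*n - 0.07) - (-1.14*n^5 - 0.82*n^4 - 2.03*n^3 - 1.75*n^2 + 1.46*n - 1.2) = -2.12*n^5 + 3.93*n^4 + 3.86*n^3 + 1.76*n^2 - 0.86*n + 1.13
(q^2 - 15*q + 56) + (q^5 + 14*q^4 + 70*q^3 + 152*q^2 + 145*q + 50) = q^5 + 14*q^4 + 70*q^3 + 153*q^2 + 130*q + 106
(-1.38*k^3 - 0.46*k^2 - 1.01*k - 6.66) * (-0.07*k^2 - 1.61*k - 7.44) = 0.0966*k^5 + 2.254*k^4 + 11.0785*k^3 + 5.5147*k^2 + 18.237*k + 49.5504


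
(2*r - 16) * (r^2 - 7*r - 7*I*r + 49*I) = 2*r^3 - 30*r^2 - 14*I*r^2 + 112*r + 210*I*r - 784*I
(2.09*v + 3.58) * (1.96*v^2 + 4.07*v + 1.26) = 4.0964*v^3 + 15.5231*v^2 + 17.204*v + 4.5108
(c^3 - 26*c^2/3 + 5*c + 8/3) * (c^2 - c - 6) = c^5 - 29*c^4/3 + 23*c^3/3 + 149*c^2/3 - 98*c/3 - 16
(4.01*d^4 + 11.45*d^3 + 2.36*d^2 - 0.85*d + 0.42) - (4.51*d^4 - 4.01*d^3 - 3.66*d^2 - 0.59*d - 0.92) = -0.5*d^4 + 15.46*d^3 + 6.02*d^2 - 0.26*d + 1.34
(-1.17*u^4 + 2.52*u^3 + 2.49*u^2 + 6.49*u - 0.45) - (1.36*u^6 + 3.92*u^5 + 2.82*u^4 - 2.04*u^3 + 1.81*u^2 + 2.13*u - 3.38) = -1.36*u^6 - 3.92*u^5 - 3.99*u^4 + 4.56*u^3 + 0.68*u^2 + 4.36*u + 2.93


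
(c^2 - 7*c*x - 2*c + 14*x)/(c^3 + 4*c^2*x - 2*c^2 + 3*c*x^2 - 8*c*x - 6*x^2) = (c - 7*x)/(c^2 + 4*c*x + 3*x^2)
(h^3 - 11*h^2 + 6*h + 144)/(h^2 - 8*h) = h - 3 - 18/h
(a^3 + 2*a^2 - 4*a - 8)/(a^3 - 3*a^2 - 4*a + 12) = (a + 2)/(a - 3)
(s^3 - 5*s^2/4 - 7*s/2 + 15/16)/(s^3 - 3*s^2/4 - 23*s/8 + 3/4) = (s - 5/2)/(s - 2)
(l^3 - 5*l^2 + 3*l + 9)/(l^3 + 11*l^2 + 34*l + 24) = (l^2 - 6*l + 9)/(l^2 + 10*l + 24)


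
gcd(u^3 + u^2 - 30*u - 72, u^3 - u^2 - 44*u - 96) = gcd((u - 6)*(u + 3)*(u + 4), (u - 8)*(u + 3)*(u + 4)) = u^2 + 7*u + 12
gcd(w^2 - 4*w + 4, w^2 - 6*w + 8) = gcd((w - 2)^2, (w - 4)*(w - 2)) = w - 2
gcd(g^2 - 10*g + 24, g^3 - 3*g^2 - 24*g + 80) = g - 4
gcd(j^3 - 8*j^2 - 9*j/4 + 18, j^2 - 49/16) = 1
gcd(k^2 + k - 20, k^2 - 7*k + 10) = 1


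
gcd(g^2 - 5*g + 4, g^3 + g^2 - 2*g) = g - 1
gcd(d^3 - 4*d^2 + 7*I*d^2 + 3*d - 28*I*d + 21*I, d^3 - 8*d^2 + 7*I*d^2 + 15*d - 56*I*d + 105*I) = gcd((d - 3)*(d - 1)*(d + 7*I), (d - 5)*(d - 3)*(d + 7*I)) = d^2 + d*(-3 + 7*I) - 21*I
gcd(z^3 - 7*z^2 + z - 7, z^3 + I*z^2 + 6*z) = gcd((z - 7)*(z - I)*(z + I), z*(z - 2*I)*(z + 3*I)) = 1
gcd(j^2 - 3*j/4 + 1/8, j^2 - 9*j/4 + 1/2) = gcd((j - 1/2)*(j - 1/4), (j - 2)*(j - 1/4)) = j - 1/4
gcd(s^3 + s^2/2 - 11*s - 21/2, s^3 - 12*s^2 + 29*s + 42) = s + 1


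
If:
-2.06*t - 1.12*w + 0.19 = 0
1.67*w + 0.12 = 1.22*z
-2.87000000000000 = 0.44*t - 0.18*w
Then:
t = -3.68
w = 6.94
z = 9.60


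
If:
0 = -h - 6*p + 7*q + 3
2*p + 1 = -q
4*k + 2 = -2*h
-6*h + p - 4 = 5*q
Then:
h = -24/131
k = -107/262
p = -25/131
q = -81/131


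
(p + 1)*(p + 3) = p^2 + 4*p + 3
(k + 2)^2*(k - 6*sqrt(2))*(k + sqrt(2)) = k^4 - 5*sqrt(2)*k^3 + 4*k^3 - 20*sqrt(2)*k^2 - 8*k^2 - 48*k - 20*sqrt(2)*k - 48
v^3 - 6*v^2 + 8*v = v*(v - 4)*(v - 2)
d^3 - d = d*(d - 1)*(d + 1)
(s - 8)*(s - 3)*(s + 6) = s^3 - 5*s^2 - 42*s + 144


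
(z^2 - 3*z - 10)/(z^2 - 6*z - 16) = (z - 5)/(z - 8)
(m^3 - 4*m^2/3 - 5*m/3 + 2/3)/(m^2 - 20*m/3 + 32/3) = (3*m^3 - 4*m^2 - 5*m + 2)/(3*m^2 - 20*m + 32)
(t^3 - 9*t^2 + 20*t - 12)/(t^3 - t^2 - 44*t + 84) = (t - 1)/(t + 7)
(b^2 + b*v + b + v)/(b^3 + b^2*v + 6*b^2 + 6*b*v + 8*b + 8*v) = (b + 1)/(b^2 + 6*b + 8)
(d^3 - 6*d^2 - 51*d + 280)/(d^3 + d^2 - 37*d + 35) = (d - 8)/(d - 1)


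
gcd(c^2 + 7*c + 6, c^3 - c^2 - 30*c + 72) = c + 6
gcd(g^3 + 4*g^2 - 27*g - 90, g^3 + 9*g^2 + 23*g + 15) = g + 3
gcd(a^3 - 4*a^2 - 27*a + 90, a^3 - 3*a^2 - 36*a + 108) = a^2 - 9*a + 18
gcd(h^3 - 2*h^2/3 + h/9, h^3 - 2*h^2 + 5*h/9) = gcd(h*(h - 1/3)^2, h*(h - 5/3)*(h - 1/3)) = h^2 - h/3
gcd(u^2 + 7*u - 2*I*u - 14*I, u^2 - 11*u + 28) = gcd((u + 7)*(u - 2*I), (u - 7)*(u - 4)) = 1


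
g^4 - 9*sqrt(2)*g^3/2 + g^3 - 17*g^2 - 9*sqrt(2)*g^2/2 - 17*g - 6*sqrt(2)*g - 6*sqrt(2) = (g + 1)*(g - 6*sqrt(2))*(g + sqrt(2)/2)*(g + sqrt(2))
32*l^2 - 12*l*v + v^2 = (-8*l + v)*(-4*l + v)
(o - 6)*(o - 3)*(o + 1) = o^3 - 8*o^2 + 9*o + 18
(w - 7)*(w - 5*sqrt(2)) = w^2 - 5*sqrt(2)*w - 7*w + 35*sqrt(2)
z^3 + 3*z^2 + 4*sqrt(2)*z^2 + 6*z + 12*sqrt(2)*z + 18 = (z + 3)*(z + sqrt(2))*(z + 3*sqrt(2))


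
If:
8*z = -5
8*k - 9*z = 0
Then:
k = -45/64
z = -5/8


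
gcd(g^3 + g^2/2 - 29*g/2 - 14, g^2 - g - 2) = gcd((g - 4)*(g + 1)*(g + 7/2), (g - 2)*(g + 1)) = g + 1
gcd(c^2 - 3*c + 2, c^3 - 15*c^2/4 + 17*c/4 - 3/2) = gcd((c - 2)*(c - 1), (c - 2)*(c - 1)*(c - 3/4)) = c^2 - 3*c + 2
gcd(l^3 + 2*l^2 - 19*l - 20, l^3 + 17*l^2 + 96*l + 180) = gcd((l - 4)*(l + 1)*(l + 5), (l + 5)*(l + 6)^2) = l + 5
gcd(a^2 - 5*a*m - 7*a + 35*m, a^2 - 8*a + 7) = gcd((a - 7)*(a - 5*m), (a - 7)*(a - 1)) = a - 7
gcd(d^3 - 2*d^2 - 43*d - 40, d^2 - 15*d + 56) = d - 8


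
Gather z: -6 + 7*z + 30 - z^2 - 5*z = -z^2 + 2*z + 24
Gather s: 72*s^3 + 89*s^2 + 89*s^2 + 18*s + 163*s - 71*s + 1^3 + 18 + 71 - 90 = 72*s^3 + 178*s^2 + 110*s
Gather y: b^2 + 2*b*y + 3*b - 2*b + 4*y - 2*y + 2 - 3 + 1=b^2 + b + y*(2*b + 2)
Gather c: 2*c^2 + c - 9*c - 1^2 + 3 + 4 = 2*c^2 - 8*c + 6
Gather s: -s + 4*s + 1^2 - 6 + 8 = 3*s + 3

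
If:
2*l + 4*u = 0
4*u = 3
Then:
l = -3/2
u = 3/4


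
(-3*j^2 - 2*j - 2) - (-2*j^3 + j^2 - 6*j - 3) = 2*j^3 - 4*j^2 + 4*j + 1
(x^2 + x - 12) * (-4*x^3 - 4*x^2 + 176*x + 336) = -4*x^5 - 8*x^4 + 220*x^3 + 560*x^2 - 1776*x - 4032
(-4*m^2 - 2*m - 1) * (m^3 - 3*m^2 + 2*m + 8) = -4*m^5 + 10*m^4 - 3*m^3 - 33*m^2 - 18*m - 8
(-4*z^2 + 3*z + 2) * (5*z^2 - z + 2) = -20*z^4 + 19*z^3 - z^2 + 4*z + 4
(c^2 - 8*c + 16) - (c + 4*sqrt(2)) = c^2 - 9*c - 4*sqrt(2) + 16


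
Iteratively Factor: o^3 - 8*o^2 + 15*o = (o)*(o^2 - 8*o + 15) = o*(o - 3)*(o - 5)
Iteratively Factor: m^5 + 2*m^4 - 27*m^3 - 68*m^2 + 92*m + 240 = (m + 3)*(m^4 - m^3 - 24*m^2 + 4*m + 80) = (m - 5)*(m + 3)*(m^3 + 4*m^2 - 4*m - 16) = (m - 5)*(m + 2)*(m + 3)*(m^2 + 2*m - 8) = (m - 5)*(m + 2)*(m + 3)*(m + 4)*(m - 2)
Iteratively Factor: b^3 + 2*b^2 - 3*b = (b - 1)*(b^2 + 3*b) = b*(b - 1)*(b + 3)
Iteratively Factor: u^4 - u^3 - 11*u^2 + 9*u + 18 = (u + 3)*(u^3 - 4*u^2 + u + 6) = (u - 2)*(u + 3)*(u^2 - 2*u - 3) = (u - 3)*(u - 2)*(u + 3)*(u + 1)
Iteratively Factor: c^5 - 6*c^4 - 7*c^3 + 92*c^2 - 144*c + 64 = (c + 4)*(c^4 - 10*c^3 + 33*c^2 - 40*c + 16) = (c - 4)*(c + 4)*(c^3 - 6*c^2 + 9*c - 4) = (c - 4)^2*(c + 4)*(c^2 - 2*c + 1) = (c - 4)^2*(c - 1)*(c + 4)*(c - 1)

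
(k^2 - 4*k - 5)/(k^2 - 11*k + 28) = (k^2 - 4*k - 5)/(k^2 - 11*k + 28)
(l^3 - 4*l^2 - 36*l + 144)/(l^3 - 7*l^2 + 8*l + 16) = (l^2 - 36)/(l^2 - 3*l - 4)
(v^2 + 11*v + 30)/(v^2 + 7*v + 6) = (v + 5)/(v + 1)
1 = 1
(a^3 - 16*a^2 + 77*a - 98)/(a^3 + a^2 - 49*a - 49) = (a^2 - 9*a + 14)/(a^2 + 8*a + 7)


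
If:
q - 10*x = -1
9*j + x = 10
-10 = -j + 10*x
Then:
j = 110/91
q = -891/91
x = -80/91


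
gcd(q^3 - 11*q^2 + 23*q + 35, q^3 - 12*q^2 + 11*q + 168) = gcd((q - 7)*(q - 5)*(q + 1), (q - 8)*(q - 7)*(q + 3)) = q - 7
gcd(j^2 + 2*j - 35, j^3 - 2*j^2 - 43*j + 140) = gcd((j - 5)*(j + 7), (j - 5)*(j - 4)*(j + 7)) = j^2 + 2*j - 35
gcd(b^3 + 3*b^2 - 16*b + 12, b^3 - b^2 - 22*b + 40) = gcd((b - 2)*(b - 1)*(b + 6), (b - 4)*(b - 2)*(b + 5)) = b - 2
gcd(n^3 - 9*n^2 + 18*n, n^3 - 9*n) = n^2 - 3*n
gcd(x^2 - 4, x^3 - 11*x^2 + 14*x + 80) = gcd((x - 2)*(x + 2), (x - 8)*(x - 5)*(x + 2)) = x + 2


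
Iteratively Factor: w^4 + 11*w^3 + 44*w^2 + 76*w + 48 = (w + 4)*(w^3 + 7*w^2 + 16*w + 12) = (w + 3)*(w + 4)*(w^2 + 4*w + 4) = (w + 2)*(w + 3)*(w + 4)*(w + 2)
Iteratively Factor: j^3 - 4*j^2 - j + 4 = (j - 1)*(j^2 - 3*j - 4) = (j - 1)*(j + 1)*(j - 4)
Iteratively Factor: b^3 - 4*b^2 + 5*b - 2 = (b - 2)*(b^2 - 2*b + 1) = (b - 2)*(b - 1)*(b - 1)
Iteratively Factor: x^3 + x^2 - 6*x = (x + 3)*(x^2 - 2*x) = x*(x + 3)*(x - 2)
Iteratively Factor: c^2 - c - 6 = (c - 3)*(c + 2)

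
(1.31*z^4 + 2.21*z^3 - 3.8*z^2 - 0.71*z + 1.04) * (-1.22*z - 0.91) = -1.5982*z^5 - 3.8883*z^4 + 2.6249*z^3 + 4.3242*z^2 - 0.6227*z - 0.9464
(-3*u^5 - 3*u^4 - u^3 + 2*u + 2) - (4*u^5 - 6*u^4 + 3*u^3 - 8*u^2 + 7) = -7*u^5 + 3*u^4 - 4*u^3 + 8*u^2 + 2*u - 5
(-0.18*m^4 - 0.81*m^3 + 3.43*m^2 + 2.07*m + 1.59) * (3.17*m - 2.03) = -0.5706*m^5 - 2.2023*m^4 + 12.5174*m^3 - 0.401*m^2 + 0.838200000000001*m - 3.2277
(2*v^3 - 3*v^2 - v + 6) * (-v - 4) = -2*v^4 - 5*v^3 + 13*v^2 - 2*v - 24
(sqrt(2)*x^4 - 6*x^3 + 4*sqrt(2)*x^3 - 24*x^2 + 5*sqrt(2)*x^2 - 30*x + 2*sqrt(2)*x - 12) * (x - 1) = sqrt(2)*x^5 - 6*x^4 + 3*sqrt(2)*x^4 - 18*x^3 + sqrt(2)*x^3 - 6*x^2 - 3*sqrt(2)*x^2 - 2*sqrt(2)*x + 18*x + 12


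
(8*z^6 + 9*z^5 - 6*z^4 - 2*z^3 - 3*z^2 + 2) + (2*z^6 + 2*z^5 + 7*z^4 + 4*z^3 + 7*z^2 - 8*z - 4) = 10*z^6 + 11*z^5 + z^4 + 2*z^3 + 4*z^2 - 8*z - 2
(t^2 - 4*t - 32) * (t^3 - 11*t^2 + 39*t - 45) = t^5 - 15*t^4 + 51*t^3 + 151*t^2 - 1068*t + 1440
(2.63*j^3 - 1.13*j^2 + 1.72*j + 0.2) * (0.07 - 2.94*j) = -7.7322*j^4 + 3.5063*j^3 - 5.1359*j^2 - 0.4676*j + 0.014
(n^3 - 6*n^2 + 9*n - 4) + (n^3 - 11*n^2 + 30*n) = 2*n^3 - 17*n^2 + 39*n - 4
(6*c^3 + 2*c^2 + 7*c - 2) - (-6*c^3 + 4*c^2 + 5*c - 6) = 12*c^3 - 2*c^2 + 2*c + 4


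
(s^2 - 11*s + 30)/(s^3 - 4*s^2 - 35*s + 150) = (s - 6)/(s^2 + s - 30)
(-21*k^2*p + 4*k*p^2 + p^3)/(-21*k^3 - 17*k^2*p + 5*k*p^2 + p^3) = p/(k + p)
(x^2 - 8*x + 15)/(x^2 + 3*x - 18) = (x - 5)/(x + 6)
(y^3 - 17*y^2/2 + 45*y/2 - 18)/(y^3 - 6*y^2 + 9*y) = (y^2 - 11*y/2 + 6)/(y*(y - 3))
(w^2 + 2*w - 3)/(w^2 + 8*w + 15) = (w - 1)/(w + 5)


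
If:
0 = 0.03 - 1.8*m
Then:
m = 0.02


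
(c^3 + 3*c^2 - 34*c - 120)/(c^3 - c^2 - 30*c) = (c + 4)/c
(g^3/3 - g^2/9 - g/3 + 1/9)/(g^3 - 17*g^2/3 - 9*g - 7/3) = (3*g^2 - 4*g + 1)/(3*(3*g^2 - 20*g - 7))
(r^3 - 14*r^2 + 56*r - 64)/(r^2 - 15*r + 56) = (r^2 - 6*r + 8)/(r - 7)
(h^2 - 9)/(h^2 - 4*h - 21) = (h - 3)/(h - 7)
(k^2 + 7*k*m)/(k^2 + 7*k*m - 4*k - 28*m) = k/(k - 4)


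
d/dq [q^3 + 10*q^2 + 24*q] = 3*q^2 + 20*q + 24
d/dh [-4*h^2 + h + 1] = 1 - 8*h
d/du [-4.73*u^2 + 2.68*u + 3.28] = 2.68 - 9.46*u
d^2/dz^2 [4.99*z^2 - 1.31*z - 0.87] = 9.98000000000000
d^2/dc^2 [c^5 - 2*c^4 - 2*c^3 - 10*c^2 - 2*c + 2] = 20*c^3 - 24*c^2 - 12*c - 20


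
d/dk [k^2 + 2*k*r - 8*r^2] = 2*k + 2*r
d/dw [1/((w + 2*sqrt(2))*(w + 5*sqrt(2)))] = (-2*w - 7*sqrt(2))/(w^4 + 14*sqrt(2)*w^3 + 138*w^2 + 280*sqrt(2)*w + 400)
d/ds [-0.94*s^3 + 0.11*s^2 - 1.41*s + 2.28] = -2.82*s^2 + 0.22*s - 1.41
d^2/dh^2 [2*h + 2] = 0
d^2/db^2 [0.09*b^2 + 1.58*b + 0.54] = 0.180000000000000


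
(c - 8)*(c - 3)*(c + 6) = c^3 - 5*c^2 - 42*c + 144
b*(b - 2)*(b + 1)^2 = b^4 - 3*b^2 - 2*b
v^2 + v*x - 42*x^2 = (v - 6*x)*(v + 7*x)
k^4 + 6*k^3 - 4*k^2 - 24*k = k*(k - 2)*(k + 2)*(k + 6)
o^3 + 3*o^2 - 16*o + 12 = (o - 2)*(o - 1)*(o + 6)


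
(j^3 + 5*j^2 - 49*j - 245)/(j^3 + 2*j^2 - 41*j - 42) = (j^2 - 2*j - 35)/(j^2 - 5*j - 6)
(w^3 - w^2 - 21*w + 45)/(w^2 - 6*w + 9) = w + 5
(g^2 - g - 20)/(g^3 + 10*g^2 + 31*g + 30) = (g^2 - g - 20)/(g^3 + 10*g^2 + 31*g + 30)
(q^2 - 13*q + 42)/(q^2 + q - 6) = (q^2 - 13*q + 42)/(q^2 + q - 6)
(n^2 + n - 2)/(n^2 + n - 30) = (n^2 + n - 2)/(n^2 + n - 30)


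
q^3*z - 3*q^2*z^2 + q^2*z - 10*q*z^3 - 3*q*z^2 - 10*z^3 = (q - 5*z)*(q + 2*z)*(q*z + z)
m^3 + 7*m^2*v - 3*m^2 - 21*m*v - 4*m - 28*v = (m - 4)*(m + 1)*(m + 7*v)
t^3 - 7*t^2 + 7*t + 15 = (t - 5)*(t - 3)*(t + 1)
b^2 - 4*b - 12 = (b - 6)*(b + 2)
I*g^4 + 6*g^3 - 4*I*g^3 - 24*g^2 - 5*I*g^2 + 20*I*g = g*(g - 4)*(g - 5*I)*(I*g + 1)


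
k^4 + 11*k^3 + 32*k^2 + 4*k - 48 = (k - 1)*(k + 2)*(k + 4)*(k + 6)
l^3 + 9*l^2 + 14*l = l*(l + 2)*(l + 7)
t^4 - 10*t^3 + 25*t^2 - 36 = (t - 6)*(t - 3)*(t - 2)*(t + 1)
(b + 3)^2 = b^2 + 6*b + 9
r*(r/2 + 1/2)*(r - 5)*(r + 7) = r^4/2 + 3*r^3/2 - 33*r^2/2 - 35*r/2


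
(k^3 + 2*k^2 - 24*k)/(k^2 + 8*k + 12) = k*(k - 4)/(k + 2)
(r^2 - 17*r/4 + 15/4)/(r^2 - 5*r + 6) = (r - 5/4)/(r - 2)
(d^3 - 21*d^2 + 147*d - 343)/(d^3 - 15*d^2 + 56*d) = (d^2 - 14*d + 49)/(d*(d - 8))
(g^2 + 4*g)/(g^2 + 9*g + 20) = g/(g + 5)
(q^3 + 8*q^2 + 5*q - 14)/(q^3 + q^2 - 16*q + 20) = (q^3 + 8*q^2 + 5*q - 14)/(q^3 + q^2 - 16*q + 20)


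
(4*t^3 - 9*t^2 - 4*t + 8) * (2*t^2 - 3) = 8*t^5 - 18*t^4 - 20*t^3 + 43*t^2 + 12*t - 24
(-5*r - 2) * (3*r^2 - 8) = -15*r^3 - 6*r^2 + 40*r + 16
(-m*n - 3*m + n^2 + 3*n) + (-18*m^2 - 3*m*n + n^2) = -18*m^2 - 4*m*n - 3*m + 2*n^2 + 3*n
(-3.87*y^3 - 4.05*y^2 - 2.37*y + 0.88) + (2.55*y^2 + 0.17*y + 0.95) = -3.87*y^3 - 1.5*y^2 - 2.2*y + 1.83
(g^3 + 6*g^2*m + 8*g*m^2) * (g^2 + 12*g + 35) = g^5 + 6*g^4*m + 12*g^4 + 8*g^3*m^2 + 72*g^3*m + 35*g^3 + 96*g^2*m^2 + 210*g^2*m + 280*g*m^2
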